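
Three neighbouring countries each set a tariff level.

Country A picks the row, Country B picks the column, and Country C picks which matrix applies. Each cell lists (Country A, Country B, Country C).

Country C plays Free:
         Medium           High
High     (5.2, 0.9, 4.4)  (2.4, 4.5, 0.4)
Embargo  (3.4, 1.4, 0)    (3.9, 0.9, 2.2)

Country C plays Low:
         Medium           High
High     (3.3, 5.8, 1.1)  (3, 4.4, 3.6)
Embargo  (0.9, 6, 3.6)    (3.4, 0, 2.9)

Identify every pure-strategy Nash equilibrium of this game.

There is no pure-strategy Nash equilibrium.

Mark each player's best response to every combination of opponents' strategies; a profile where every player is best-responding is a pure Nash equilibrium.
Country A against (Medium, Free): payoffs 5.2, 3.4 → best response High.
Country A against (Medium, Low): payoffs 3.3, 0.9 → best response High.
Country A against (High, Free): payoffs 2.4, 3.9 → best response Embargo.
Country A against (High, Low): payoffs 3, 3.4 → best response Embargo.
Country B against (High, Free): payoffs 0.9, 4.5 → best response High.
Country B against (High, Low): payoffs 5.8, 4.4 → best response Medium.
Country B against (Embargo, Free): payoffs 1.4, 0.9 → best response Medium.
Country B against (Embargo, Low): payoffs 6, 0 → best response Medium.
Country C against (High, Medium): payoffs 4.4, 1.1 → best response Free.
Country C against (High, High): payoffs 0.4, 3.6 → best response Low.
Country C against (Embargo, Medium): payoffs 0, 3.6 → best response Low.
Country C against (Embargo, High): payoffs 2.2, 2.9 → best response Low.
No profile is a mutual best response for all players.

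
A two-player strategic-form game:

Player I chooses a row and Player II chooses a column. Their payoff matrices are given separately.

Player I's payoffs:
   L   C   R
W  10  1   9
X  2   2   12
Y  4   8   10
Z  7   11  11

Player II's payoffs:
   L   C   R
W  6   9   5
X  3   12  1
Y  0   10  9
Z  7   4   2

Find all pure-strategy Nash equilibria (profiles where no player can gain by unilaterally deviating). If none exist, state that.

For each player, find the best response to each opponent profile; mutual best responses are the pure NE.
Player I against L: payoffs 10, 2, 4, 7 → best response W.
Player I against C: payoffs 1, 2, 8, 11 → best response Z.
Player I against R: payoffs 9, 12, 10, 11 → best response X.
Player II against W: payoffs 6, 9, 5 → best response C.
Player II against X: payoffs 3, 12, 1 → best response C.
Player II against Y: payoffs 0, 10, 9 → best response C.
Player II against Z: payoffs 7, 4, 2 → best response L.
No profile is a mutual best response for all players.

This game has no pure Nash equilibrium.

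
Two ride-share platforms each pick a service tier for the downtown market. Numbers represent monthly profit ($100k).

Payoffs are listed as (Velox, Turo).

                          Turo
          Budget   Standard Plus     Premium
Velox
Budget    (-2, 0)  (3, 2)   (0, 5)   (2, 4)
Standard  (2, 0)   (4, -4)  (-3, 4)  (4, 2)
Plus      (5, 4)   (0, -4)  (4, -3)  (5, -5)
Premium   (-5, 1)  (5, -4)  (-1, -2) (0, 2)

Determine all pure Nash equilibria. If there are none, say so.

(Plus, Budget)

(Budget, Budget): Velox can switch to Standard (-2 → 2). Not NE.
(Budget, Standard): Velox can switch to Standard (3 → 4). Not NE.
(Budget, Plus): Velox can switch to Plus (0 → 4). Not NE.
(Budget, Premium): Velox can switch to Standard (2 → 4). Not NE.
(Standard, Budget): Velox can switch to Plus (2 → 5). Not NE.
(Standard, Standard): Velox can switch to Premium (4 → 5). Not NE.
(Standard, Plus): Velox can switch to Budget (-3 → 0). Not NE.
(Standard, Premium): Velox can switch to Plus (4 → 5). Not NE.
(Plus, Budget): Velox gets 5, best alternative 2; Turo gets 4, best alternative -3. No profitable deviation — NE.
(Plus, Standard): Velox can switch to Budget (0 → 3). Not NE.
(Plus, Plus): Turo can switch to Budget (-3 → 4). Not NE.
(The remaining 5 profiles each have a profitable deviation by the same check.)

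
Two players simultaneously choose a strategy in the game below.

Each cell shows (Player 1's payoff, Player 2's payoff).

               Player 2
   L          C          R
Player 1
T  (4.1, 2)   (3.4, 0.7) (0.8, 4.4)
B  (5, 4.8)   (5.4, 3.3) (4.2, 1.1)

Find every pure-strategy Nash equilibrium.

Pure NE: (B, L)

Player 1 against L: payoffs 4.1, 5 → best response B.
Player 1 against C: payoffs 3.4, 5.4 → best response B.
Player 1 against R: payoffs 0.8, 4.2 → best response B.
Player 2 against T: payoffs 2, 0.7, 4.4 → best response R.
Player 2 against B: payoffs 4.8, 3.3, 1.1 → best response L.
Mutual best responses: (B, L).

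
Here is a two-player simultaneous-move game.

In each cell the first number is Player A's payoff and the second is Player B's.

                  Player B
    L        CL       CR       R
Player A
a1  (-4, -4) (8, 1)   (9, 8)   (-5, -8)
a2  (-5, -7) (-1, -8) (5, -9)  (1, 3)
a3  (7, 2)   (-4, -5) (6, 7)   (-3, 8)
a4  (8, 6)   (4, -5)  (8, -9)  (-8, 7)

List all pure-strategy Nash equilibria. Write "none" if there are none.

Mark each player's best response to every combination of opponents' strategies; a profile where every player is best-responding is a pure Nash equilibrium.
Player A against L: payoffs -4, -5, 7, 8 → best response a4.
Player A against CL: payoffs 8, -1, -4, 4 → best response a1.
Player A against CR: payoffs 9, 5, 6, 8 → best response a1.
Player A against R: payoffs -5, 1, -3, -8 → best response a2.
Player B against a1: payoffs -4, 1, 8, -8 → best response CR.
Player B against a2: payoffs -7, -8, -9, 3 → best response R.
Player B against a3: payoffs 2, -5, 7, 8 → best response R.
Player B against a4: payoffs 6, -5, -9, 7 → best response R.
Mutual best responses: (a1, CR); (a2, R).

The pure Nash equilibria are (a1, CR); (a2, R).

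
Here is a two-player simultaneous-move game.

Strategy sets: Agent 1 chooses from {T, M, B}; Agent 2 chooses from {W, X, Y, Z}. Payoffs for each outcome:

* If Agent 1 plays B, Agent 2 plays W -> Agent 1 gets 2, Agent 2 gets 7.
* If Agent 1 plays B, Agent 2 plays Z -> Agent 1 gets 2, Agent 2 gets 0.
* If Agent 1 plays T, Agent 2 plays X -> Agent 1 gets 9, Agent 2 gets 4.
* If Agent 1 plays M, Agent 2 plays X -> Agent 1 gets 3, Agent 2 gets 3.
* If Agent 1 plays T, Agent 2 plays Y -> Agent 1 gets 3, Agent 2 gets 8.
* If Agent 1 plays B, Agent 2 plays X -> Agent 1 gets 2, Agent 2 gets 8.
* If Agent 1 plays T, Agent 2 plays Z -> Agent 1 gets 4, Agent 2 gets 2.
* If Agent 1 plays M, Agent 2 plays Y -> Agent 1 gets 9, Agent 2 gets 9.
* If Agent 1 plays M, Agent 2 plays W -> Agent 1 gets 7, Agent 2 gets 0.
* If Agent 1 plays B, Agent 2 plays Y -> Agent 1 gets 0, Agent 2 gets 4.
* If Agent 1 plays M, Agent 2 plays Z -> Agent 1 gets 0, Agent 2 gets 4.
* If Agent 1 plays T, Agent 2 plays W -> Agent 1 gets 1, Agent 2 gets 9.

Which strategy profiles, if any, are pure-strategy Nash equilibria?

Pure NE: (M, Y)

Agent 1 against W: payoffs 1, 7, 2 → best response M.
Agent 1 against X: payoffs 9, 3, 2 → best response T.
Agent 1 against Y: payoffs 3, 9, 0 → best response M.
Agent 1 against Z: payoffs 4, 0, 2 → best response T.
Agent 2 against T: payoffs 9, 4, 8, 2 → best response W.
Agent 2 against M: payoffs 0, 3, 9, 4 → best response Y.
Agent 2 against B: payoffs 7, 8, 4, 0 → best response X.
Mutual best responses: (M, Y).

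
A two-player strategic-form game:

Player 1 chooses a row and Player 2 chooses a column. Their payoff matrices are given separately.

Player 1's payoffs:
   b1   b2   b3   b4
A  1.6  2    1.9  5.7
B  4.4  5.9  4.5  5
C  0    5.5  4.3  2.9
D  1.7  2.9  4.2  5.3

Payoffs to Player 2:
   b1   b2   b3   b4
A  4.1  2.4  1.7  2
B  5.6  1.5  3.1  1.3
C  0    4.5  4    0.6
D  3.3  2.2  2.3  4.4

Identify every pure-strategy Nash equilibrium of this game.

The unique pure-strategy Nash equilibrium is (B, b1).

(A, b1): Player 1 can switch to B (1.6 → 4.4). Not NE.
(A, b2): Player 1 can switch to B (2 → 5.9). Not NE.
(A, b3): Player 1 can switch to B (1.9 → 4.5). Not NE.
(A, b4): Player 2 can switch to b1 (2 → 4.1). Not NE.
(B, b1): Player 1 gets 4.4, best alternative 1.7; Player 2 gets 5.6, best alternative 3.1. No profitable deviation — NE.
(B, b2): Player 2 can switch to b1 (1.5 → 5.6). Not NE.
(B, b3): Player 2 can switch to b1 (3.1 → 5.6). Not NE.
(B, b4): Player 1 can switch to A (5 → 5.7). Not NE.
(C, b1): Player 1 can switch to A (0 → 1.6). Not NE.
(C, b2): Player 1 can switch to B (5.5 → 5.9). Not NE.
(C, b3): Player 1 can switch to B (4.3 → 4.5). Not NE.
(C, b4): Player 1 can switch to A (2.9 → 5.7). Not NE.
(D, b1): Player 1 can switch to B (1.7 → 4.4). Not NE.
(The remaining 3 profiles each have a profitable deviation by the same check.)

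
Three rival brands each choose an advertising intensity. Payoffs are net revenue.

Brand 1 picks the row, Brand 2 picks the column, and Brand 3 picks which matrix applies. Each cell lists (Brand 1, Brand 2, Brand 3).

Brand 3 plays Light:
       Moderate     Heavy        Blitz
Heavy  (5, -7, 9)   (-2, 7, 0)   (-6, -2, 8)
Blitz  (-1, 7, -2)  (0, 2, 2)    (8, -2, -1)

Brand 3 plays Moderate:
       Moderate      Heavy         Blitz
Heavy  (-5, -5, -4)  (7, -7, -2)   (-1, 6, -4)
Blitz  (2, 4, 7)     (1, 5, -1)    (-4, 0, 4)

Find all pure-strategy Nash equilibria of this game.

(Heavy, Moderate, Light): Brand 2 can switch to Heavy (-7 → 7). Not NE.
(Heavy, Moderate, Moderate): Brand 1 can switch to Blitz (-5 → 2). Not NE.
(Heavy, Heavy, Light): Brand 1 can switch to Blitz (-2 → 0). Not NE.
(Heavy, Heavy, Moderate): Brand 2 can switch to Moderate (-7 → -5). Not NE.
(Heavy, Blitz, Light): Brand 1 can switch to Blitz (-6 → 8). Not NE.
(Heavy, Blitz, Moderate): Brand 3 can switch to Light (-4 → 8). Not NE.
(The remaining 6 profiles each have a profitable deviation by the same check.)

There is no pure-strategy Nash equilibrium.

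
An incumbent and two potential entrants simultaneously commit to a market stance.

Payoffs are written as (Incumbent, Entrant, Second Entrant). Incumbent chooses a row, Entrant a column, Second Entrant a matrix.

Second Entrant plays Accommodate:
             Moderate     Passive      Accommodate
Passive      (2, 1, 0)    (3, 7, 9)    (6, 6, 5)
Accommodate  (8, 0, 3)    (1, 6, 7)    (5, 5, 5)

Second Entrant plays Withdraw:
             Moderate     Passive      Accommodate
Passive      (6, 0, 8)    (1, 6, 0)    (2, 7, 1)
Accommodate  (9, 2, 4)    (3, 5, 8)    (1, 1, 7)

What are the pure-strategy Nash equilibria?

(Passive, Moderate, Accommodate): Incumbent can switch to Accommodate (2 → 8). Not NE.
(Passive, Moderate, Withdraw): Incumbent can switch to Accommodate (6 → 9). Not NE.
(Passive, Passive, Accommodate): Incumbent gets 3, best alternative 1; Entrant gets 7, best alternative 6; Second Entrant gets 9, best alternative 0. No profitable deviation — NE.
(Passive, Passive, Withdraw): Incumbent can switch to Accommodate (1 → 3). Not NE.
(Passive, Accommodate, Accommodate): Entrant can switch to Passive (6 → 7). Not NE.
(Passive, Accommodate, Withdraw): Second Entrant can switch to Accommodate (1 → 5). Not NE.
(Accommodate, Moderate, Accommodate): Entrant can switch to Passive (0 → 6). Not NE.
(Accommodate, Moderate, Withdraw): Entrant can switch to Passive (2 → 5). Not NE.
(Accommodate, Passive, Accommodate): Incumbent can switch to Passive (1 → 3). Not NE.
(Accommodate, Passive, Withdraw): Incumbent gets 3, best alternative 1; Entrant gets 5, best alternative 2; Second Entrant gets 8, best alternative 7. No profitable deviation — NE.
(The remaining 2 profiles each have a profitable deviation by the same check.)

(Passive, Passive, Accommodate) and (Accommodate, Passive, Withdraw)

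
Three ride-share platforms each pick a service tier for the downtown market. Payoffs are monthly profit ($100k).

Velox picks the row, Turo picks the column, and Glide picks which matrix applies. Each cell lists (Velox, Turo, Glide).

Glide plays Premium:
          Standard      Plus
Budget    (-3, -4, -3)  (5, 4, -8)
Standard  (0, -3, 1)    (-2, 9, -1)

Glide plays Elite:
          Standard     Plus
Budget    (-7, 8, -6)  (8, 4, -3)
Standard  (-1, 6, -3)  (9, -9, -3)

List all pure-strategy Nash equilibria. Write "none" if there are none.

(Budget, Standard, Premium): Velox can switch to Standard (-3 → 0). Not NE.
(Budget, Standard, Elite): Velox can switch to Standard (-7 → -1). Not NE.
(Budget, Plus, Premium): Glide can switch to Elite (-8 → -3). Not NE.
(Budget, Plus, Elite): Velox can switch to Standard (8 → 9). Not NE.
(Standard, Standard, Premium): Turo can switch to Plus (-3 → 9). Not NE.
(Standard, Standard, Elite): Glide can switch to Premium (-3 → 1). Not NE.
(The remaining 2 profiles each have a profitable deviation by the same check.)

This game has no pure Nash equilibrium.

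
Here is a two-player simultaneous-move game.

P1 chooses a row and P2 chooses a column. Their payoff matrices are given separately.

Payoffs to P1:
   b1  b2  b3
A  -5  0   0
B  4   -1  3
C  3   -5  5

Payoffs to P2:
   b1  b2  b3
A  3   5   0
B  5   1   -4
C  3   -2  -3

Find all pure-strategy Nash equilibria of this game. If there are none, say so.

For each strategy profile, look for a profitable unilateral deviation.
(A, b1): P1 can switch to B (-5 → 4). Not NE.
(A, b2): P1 gets 0, best alternative -1; P2 gets 5, best alternative 3. No profitable deviation — NE.
(A, b3): P1 can switch to B (0 → 3). Not NE.
(B, b1): P1 gets 4, best alternative 3; P2 gets 5, best alternative 1. No profitable deviation — NE.
(B, b2): P1 can switch to A (-1 → 0). Not NE.
(B, b3): P1 can switch to C (3 → 5). Not NE.
(C, b1): P1 can switch to B (3 → 4). Not NE.
(C, b2): P1 can switch to A (-5 → 0). Not NE.
(The remaining 1 profile has a profitable deviation by the same check.)

The pure Nash equilibria are (A, b2), (B, b1).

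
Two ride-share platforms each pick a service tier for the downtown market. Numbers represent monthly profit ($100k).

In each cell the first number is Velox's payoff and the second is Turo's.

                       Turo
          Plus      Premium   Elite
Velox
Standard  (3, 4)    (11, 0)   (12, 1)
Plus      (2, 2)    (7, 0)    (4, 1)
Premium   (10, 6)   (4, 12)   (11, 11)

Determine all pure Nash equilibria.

There is no pure-strategy Nash equilibrium.

(Standard, Plus): Velox can switch to Premium (3 → 10). Not NE.
(Standard, Premium): Turo can switch to Plus (0 → 4). Not NE.
(Standard, Elite): Turo can switch to Plus (1 → 4). Not NE.
(Plus, Plus): Velox can switch to Standard (2 → 3). Not NE.
(Plus, Premium): Velox can switch to Standard (7 → 11). Not NE.
(Plus, Elite): Velox can switch to Standard (4 → 12). Not NE.
(Premium, Plus): Turo can switch to Premium (6 → 12). Not NE.
(Premium, Premium): Velox can switch to Standard (4 → 11). Not NE.
(Premium, Elite): Velox can switch to Standard (11 → 12). Not NE.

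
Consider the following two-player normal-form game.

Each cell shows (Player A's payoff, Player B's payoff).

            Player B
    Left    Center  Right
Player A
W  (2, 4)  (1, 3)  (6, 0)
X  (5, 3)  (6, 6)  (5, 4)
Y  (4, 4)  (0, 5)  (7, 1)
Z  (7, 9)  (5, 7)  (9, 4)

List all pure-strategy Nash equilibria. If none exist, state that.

(X, Center) and (Z, Left)

(W, Left): Player A can switch to X (2 → 5). Not NE.
(W, Center): Player A can switch to X (1 → 6). Not NE.
(W, Right): Player A can switch to Y (6 → 7). Not NE.
(X, Left): Player A can switch to Z (5 → 7). Not NE.
(X, Center): Player A gets 6, best alternative 5; Player B gets 6, best alternative 4. No profitable deviation — NE.
(X, Right): Player A can switch to W (5 → 6). Not NE.
(Y, Left): Player A can switch to X (4 → 5). Not NE.
(Z, Left): Player A gets 7, best alternative 5; Player B gets 9, best alternative 7. No profitable deviation — NE.
(The remaining 4 profiles each have a profitable deviation by the same check.)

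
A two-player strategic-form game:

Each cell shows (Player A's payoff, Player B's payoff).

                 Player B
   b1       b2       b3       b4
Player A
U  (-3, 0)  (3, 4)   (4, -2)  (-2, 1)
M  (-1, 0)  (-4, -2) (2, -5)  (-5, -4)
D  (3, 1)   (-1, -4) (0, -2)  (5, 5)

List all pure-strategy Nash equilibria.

Pure-strategy Nash equilibria: (U, b2); (D, b4)

Player A against b1: payoffs -3, -1, 3 → best response D.
Player A against b2: payoffs 3, -4, -1 → best response U.
Player A against b3: payoffs 4, 2, 0 → best response U.
Player A against b4: payoffs -2, -5, 5 → best response D.
Player B against U: payoffs 0, 4, -2, 1 → best response b2.
Player B against M: payoffs 0, -2, -5, -4 → best response b1.
Player B against D: payoffs 1, -4, -2, 5 → best response b4.
Mutual best responses: (U, b2); (D, b4).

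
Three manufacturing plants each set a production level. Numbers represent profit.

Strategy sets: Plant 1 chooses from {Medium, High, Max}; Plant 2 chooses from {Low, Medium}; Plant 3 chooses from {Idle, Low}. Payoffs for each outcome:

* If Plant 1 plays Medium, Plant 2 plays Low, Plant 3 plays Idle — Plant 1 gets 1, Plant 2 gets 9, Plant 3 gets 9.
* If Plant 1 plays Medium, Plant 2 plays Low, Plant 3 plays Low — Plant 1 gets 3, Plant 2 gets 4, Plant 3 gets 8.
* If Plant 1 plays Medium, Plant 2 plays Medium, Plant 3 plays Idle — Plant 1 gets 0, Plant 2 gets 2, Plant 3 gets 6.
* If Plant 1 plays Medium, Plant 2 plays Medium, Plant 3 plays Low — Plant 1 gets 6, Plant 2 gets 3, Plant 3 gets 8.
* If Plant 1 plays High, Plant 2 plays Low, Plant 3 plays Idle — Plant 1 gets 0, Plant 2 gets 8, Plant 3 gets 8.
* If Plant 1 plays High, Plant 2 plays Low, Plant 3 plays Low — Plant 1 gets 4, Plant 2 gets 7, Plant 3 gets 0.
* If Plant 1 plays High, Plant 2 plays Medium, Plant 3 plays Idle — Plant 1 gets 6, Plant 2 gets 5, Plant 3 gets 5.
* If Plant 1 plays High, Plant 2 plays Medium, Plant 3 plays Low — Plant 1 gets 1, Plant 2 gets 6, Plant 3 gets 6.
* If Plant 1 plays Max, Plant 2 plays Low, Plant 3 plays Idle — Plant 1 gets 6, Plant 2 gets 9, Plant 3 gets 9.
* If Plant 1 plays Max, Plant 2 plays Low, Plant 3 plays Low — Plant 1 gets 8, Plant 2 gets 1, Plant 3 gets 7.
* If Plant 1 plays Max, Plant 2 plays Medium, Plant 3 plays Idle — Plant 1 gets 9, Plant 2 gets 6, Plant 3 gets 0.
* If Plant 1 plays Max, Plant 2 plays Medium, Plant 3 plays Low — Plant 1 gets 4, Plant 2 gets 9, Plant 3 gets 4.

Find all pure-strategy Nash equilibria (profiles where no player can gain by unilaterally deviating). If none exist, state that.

(Max, Low, Idle)

Plant 1 against (Low, Idle): payoffs 1, 0, 6 → best response Max.
Plant 1 against (Low, Low): payoffs 3, 4, 8 → best response Max.
Plant 1 against (Medium, Idle): payoffs 0, 6, 9 → best response Max.
Plant 1 against (Medium, Low): payoffs 6, 1, 4 → best response Medium.
Plant 2 against (Medium, Idle): payoffs 9, 2 → best response Low.
Plant 2 against (Medium, Low): payoffs 4, 3 → best response Low.
Plant 2 against (High, Idle): payoffs 8, 5 → best response Low.
Plant 2 against (High, Low): payoffs 7, 6 → best response Low.
Plant 2 against (Max, Idle): payoffs 9, 6 → best response Low.
Plant 2 against (Max, Low): payoffs 1, 9 → best response Medium.
Plant 3 against (Medium, Low): payoffs 9, 8 → best response Idle.
Plant 3 against (Medium, Medium): payoffs 6, 8 → best response Low.
Plant 3 against (High, Low): payoffs 8, 0 → best response Idle.
Plant 3 against (High, Medium): payoffs 5, 6 → best response Low.
Plant 3 against (Max, Low): payoffs 9, 7 → best response Idle.
Plant 3 against (Max, Medium): payoffs 0, 4 → best response Low.
Mutual best responses: (Max, Low, Idle).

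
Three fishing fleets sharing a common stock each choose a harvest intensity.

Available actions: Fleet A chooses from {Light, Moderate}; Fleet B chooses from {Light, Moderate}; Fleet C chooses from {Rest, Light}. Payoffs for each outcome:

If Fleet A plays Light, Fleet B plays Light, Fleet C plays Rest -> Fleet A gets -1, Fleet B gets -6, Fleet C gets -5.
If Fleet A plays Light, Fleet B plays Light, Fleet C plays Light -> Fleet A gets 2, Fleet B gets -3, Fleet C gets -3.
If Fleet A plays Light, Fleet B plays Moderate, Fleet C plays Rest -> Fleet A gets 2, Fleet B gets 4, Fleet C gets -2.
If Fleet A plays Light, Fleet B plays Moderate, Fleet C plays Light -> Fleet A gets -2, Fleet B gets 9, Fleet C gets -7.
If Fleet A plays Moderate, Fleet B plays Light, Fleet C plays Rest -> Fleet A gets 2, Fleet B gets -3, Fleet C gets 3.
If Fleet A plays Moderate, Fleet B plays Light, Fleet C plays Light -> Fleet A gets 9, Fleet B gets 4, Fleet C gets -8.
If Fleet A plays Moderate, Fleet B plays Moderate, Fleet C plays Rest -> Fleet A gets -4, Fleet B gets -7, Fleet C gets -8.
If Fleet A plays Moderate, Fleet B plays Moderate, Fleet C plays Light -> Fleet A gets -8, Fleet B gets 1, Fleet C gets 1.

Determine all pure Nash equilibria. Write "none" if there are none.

(Light, Moderate, Rest) and (Moderate, Light, Rest)

Fleet A against (Light, Rest): payoffs -1, 2 → best response Moderate.
Fleet A against (Light, Light): payoffs 2, 9 → best response Moderate.
Fleet A against (Moderate, Rest): payoffs 2, -4 → best response Light.
Fleet A against (Moderate, Light): payoffs -2, -8 → best response Light.
Fleet B against (Light, Rest): payoffs -6, 4 → best response Moderate.
Fleet B against (Light, Light): payoffs -3, 9 → best response Moderate.
Fleet B against (Moderate, Rest): payoffs -3, -7 → best response Light.
Fleet B against (Moderate, Light): payoffs 4, 1 → best response Light.
Fleet C against (Light, Light): payoffs -5, -3 → best response Light.
Fleet C against (Light, Moderate): payoffs -2, -7 → best response Rest.
Fleet C against (Moderate, Light): payoffs 3, -8 → best response Rest.
Fleet C against (Moderate, Moderate): payoffs -8, 1 → best response Light.
Mutual best responses: (Light, Moderate, Rest); (Moderate, Light, Rest).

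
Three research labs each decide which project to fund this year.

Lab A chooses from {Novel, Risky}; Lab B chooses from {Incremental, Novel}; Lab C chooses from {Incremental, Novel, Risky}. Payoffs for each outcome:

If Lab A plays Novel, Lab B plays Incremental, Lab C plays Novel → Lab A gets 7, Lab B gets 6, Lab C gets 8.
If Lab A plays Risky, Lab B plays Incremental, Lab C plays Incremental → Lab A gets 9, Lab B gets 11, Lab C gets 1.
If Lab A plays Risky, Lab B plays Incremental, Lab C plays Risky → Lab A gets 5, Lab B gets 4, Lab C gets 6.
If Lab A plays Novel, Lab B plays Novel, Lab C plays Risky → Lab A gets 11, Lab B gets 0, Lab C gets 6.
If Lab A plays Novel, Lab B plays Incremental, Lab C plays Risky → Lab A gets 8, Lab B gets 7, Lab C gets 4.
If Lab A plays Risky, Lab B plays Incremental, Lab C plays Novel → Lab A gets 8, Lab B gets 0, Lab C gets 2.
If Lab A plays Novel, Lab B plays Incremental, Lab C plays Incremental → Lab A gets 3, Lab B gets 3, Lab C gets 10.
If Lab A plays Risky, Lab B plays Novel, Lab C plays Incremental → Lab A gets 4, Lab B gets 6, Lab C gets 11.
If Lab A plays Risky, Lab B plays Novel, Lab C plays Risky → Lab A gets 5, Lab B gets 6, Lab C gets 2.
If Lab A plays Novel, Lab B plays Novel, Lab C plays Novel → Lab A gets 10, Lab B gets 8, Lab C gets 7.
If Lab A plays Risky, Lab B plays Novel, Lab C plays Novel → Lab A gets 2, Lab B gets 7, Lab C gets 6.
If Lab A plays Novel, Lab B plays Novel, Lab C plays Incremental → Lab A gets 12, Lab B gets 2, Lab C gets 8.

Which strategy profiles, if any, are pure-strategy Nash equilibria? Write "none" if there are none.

none

For each strategy profile, look for a profitable unilateral deviation.
(Novel, Incremental, Incremental): Lab A can switch to Risky (3 → 9). Not NE.
(Novel, Incremental, Novel): Lab A can switch to Risky (7 → 8). Not NE.
(Novel, Incremental, Risky): Lab C can switch to Incremental (4 → 10). Not NE.
(Novel, Novel, Incremental): Lab B can switch to Incremental (2 → 3). Not NE.
(Novel, Novel, Novel): Lab C can switch to Incremental (7 → 8). Not NE.
(Novel, Novel, Risky): Lab B can switch to Incremental (0 → 7). Not NE.
(The remaining 6 profiles each have a profitable deviation by the same check.)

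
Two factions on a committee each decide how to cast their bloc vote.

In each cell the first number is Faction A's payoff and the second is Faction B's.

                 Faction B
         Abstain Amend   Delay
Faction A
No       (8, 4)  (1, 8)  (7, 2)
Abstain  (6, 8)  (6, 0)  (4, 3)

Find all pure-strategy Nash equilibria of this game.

none

Mark each player's best response to every combination of opponents' strategies; a profile where every player is best-responding is a pure Nash equilibrium.
Faction A against Abstain: payoffs 8, 6 → best response No.
Faction A against Amend: payoffs 1, 6 → best response Abstain.
Faction A against Delay: payoffs 7, 4 → best response No.
Faction B against No: payoffs 4, 8, 2 → best response Amend.
Faction B against Abstain: payoffs 8, 0, 3 → best response Abstain.
No profile is a mutual best response for all players.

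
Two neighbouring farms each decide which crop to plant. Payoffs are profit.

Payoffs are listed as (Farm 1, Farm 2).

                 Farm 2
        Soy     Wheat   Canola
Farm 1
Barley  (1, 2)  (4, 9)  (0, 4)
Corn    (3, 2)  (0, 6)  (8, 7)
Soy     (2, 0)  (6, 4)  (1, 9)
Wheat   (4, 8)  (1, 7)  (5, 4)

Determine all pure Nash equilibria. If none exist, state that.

Pure-strategy Nash equilibria: (Corn, Canola) and (Wheat, Soy)

For each player, find the best response to each opponent profile; mutual best responses are the pure NE.
Farm 1 against Soy: payoffs 1, 3, 2, 4 → best response Wheat.
Farm 1 against Wheat: payoffs 4, 0, 6, 1 → best response Soy.
Farm 1 against Canola: payoffs 0, 8, 1, 5 → best response Corn.
Farm 2 against Barley: payoffs 2, 9, 4 → best response Wheat.
Farm 2 against Corn: payoffs 2, 6, 7 → best response Canola.
Farm 2 against Soy: payoffs 0, 4, 9 → best response Canola.
Farm 2 against Wheat: payoffs 8, 7, 4 → best response Soy.
Mutual best responses: (Corn, Canola); (Wheat, Soy).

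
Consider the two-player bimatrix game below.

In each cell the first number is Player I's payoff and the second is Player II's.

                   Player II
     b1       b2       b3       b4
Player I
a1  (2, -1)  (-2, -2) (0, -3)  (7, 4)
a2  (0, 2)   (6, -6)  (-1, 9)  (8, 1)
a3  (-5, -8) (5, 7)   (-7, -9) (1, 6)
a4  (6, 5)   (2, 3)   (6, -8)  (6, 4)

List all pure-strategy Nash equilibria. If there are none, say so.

The unique pure-strategy Nash equilibrium is (a4, b1).

Mark each player's best response to every combination of opponents' strategies; a profile where every player is best-responding is a pure Nash equilibrium.
Player I against b1: payoffs 2, 0, -5, 6 → best response a4.
Player I against b2: payoffs -2, 6, 5, 2 → best response a2.
Player I against b3: payoffs 0, -1, -7, 6 → best response a4.
Player I against b4: payoffs 7, 8, 1, 6 → best response a2.
Player II against a1: payoffs -1, -2, -3, 4 → best response b4.
Player II against a2: payoffs 2, -6, 9, 1 → best response b3.
Player II against a3: payoffs -8, 7, -9, 6 → best response b2.
Player II against a4: payoffs 5, 3, -8, 4 → best response b1.
Mutual best responses: (a4, b1).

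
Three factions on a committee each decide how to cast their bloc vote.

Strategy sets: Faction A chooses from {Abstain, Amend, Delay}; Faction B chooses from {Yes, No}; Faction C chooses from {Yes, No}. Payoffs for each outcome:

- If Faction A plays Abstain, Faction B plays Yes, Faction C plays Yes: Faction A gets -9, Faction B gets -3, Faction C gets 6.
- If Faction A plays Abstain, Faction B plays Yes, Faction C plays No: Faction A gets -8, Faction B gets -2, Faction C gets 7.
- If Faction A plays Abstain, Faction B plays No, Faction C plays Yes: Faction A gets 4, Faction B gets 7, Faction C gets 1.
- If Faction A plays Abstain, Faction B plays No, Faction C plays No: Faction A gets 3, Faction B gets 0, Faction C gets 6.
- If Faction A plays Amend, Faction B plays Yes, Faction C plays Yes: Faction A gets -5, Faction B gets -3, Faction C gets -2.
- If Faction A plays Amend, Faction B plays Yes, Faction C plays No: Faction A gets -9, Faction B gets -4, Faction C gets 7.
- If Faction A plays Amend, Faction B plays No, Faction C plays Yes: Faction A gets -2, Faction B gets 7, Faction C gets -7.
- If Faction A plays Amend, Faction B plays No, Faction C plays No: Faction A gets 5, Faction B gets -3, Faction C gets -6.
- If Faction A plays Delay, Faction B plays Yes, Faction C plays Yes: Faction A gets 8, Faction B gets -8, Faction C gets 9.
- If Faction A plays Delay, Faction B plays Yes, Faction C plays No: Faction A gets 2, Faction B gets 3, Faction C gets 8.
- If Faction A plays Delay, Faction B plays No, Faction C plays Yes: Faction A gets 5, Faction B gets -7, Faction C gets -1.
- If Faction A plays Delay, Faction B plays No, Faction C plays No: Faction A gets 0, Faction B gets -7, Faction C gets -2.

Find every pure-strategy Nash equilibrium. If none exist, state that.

Pure-strategy Nash equilibria: (Amend, No, No); (Delay, No, Yes)

Check each profile: it is a Nash equilibrium iff no player can strictly gain by switching unilaterally.
(Abstain, Yes, Yes): Faction A can switch to Amend (-9 → -5). Not NE.
(Abstain, Yes, No): Faction A can switch to Delay (-8 → 2). Not NE.
(Abstain, No, Yes): Faction A can switch to Delay (4 → 5). Not NE.
(Abstain, No, No): Faction A can switch to Amend (3 → 5). Not NE.
(Amend, Yes, Yes): Faction A can switch to Delay (-5 → 8). Not NE.
(Amend, Yes, No): Faction A can switch to Abstain (-9 → -8). Not NE.
(Amend, No, No): Faction A gets 5, best alternative 3; Faction B gets -3, best alternative -4; Faction C gets -6, best alternative -7. No profitable deviation — NE.
(Delay, No, Yes): Faction A gets 5, best alternative 4; Faction B gets -7, best alternative -8; Faction C gets -1, best alternative -2. No profitable deviation — NE.
(The remaining 4 profiles each have a profitable deviation by the same check.)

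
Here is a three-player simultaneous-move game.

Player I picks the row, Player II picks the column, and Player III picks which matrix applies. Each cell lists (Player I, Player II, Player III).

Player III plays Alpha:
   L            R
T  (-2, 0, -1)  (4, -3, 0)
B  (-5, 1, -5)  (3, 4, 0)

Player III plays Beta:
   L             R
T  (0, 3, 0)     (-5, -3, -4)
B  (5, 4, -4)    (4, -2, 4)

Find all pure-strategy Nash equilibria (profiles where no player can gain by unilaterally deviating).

Mark each player's best response to every combination of opponents' strategies; a profile where every player is best-responding is a pure Nash equilibrium.
Player I against (L, Alpha): payoffs -2, -5 → best response T.
Player I against (L, Beta): payoffs 0, 5 → best response B.
Player I against (R, Alpha): payoffs 4, 3 → best response T.
Player I against (R, Beta): payoffs -5, 4 → best response B.
Player II against (T, Alpha): payoffs 0, -3 → best response L.
Player II against (T, Beta): payoffs 3, -3 → best response L.
Player II against (B, Alpha): payoffs 1, 4 → best response R.
Player II against (B, Beta): payoffs 4, -2 → best response L.
Player III against (T, L): payoffs -1, 0 → best response Beta.
Player III against (T, R): payoffs 0, -4 → best response Alpha.
Player III against (B, L): payoffs -5, -4 → best response Beta.
Player III against (B, R): payoffs 0, 4 → best response Beta.
Mutual best responses: (B, L, Beta).

Pure NE: (B, L, Beta)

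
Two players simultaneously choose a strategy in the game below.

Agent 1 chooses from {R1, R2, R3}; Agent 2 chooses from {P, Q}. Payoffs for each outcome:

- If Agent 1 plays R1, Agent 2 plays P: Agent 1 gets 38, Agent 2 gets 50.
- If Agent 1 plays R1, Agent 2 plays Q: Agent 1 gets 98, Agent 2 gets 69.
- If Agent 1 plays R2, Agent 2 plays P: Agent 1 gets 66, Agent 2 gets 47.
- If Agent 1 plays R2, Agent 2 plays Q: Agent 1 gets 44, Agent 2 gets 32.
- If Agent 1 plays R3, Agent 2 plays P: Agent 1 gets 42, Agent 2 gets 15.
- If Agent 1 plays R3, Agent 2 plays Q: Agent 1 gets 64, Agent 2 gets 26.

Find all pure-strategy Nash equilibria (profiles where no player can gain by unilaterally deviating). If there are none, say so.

(R1, Q), (R2, P)

Check each profile: it is a Nash equilibrium iff no player can strictly gain by switching unilaterally.
(R1, P): Agent 1 can switch to R2 (38 → 66). Not NE.
(R1, Q): Agent 1 gets 98, best alternative 64; Agent 2 gets 69, best alternative 50. No profitable deviation — NE.
(R2, P): Agent 1 gets 66, best alternative 42; Agent 2 gets 47, best alternative 32. No profitable deviation — NE.
(R2, Q): Agent 1 can switch to R1 (44 → 98). Not NE.
(R3, P): Agent 1 can switch to R2 (42 → 66). Not NE.
(R3, Q): Agent 1 can switch to R1 (64 → 98). Not NE.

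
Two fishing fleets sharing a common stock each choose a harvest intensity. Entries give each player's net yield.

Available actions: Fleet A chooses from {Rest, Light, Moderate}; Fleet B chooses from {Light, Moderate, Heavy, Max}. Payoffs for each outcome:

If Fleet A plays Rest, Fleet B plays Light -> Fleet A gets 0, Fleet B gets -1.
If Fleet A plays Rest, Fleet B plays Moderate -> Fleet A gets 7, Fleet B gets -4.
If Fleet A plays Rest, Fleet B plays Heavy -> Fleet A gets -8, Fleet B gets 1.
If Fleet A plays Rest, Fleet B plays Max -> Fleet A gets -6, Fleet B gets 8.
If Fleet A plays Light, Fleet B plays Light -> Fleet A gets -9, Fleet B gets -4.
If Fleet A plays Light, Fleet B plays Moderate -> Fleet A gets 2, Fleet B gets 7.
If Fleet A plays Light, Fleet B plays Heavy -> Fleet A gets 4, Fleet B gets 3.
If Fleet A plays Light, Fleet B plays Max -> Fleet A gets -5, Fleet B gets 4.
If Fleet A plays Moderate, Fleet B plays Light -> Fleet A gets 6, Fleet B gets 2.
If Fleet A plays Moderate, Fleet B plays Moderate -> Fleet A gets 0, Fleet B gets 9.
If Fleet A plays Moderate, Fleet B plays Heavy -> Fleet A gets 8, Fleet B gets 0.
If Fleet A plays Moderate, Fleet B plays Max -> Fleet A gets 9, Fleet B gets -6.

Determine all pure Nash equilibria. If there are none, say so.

Fleet A against Light: payoffs 0, -9, 6 → best response Moderate.
Fleet A against Moderate: payoffs 7, 2, 0 → best response Rest.
Fleet A against Heavy: payoffs -8, 4, 8 → best response Moderate.
Fleet A against Max: payoffs -6, -5, 9 → best response Moderate.
Fleet B against Rest: payoffs -1, -4, 1, 8 → best response Max.
Fleet B against Light: payoffs -4, 7, 3, 4 → best response Moderate.
Fleet B against Moderate: payoffs 2, 9, 0, -6 → best response Moderate.
No profile is a mutual best response for all players.

There is no pure-strategy Nash equilibrium.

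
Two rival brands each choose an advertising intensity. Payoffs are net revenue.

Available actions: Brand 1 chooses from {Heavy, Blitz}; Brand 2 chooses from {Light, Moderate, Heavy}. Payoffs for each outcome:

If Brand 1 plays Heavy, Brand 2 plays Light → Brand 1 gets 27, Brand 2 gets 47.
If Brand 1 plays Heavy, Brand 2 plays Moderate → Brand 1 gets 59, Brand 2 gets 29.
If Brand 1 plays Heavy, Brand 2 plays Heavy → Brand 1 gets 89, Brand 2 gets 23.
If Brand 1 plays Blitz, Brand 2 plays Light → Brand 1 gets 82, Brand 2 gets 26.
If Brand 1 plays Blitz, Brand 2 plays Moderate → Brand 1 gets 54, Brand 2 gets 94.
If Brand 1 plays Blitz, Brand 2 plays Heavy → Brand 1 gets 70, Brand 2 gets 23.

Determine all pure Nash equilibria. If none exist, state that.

Brand 1 against Light: payoffs 27, 82 → best response Blitz.
Brand 1 against Moderate: payoffs 59, 54 → best response Heavy.
Brand 1 against Heavy: payoffs 89, 70 → best response Heavy.
Brand 2 against Heavy: payoffs 47, 29, 23 → best response Light.
Brand 2 against Blitz: payoffs 26, 94, 23 → best response Moderate.
No profile is a mutual best response for all players.

There is no pure-strategy Nash equilibrium.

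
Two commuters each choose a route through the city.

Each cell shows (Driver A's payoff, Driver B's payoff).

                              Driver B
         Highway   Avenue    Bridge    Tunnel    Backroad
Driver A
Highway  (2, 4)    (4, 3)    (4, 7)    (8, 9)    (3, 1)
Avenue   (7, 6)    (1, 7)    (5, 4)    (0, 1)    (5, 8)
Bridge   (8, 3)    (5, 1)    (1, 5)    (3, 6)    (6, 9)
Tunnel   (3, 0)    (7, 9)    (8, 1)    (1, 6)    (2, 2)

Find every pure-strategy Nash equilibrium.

(Highway, Tunnel), (Bridge, Backroad), (Tunnel, Avenue)

Driver A against Highway: payoffs 2, 7, 8, 3 → best response Bridge.
Driver A against Avenue: payoffs 4, 1, 5, 7 → best response Tunnel.
Driver A against Bridge: payoffs 4, 5, 1, 8 → best response Tunnel.
Driver A against Tunnel: payoffs 8, 0, 3, 1 → best response Highway.
Driver A against Backroad: payoffs 3, 5, 6, 2 → best response Bridge.
Driver B against Highway: payoffs 4, 3, 7, 9, 1 → best response Tunnel.
Driver B against Avenue: payoffs 6, 7, 4, 1, 8 → best response Backroad.
Driver B against Bridge: payoffs 3, 1, 5, 6, 9 → best response Backroad.
Driver B against Tunnel: payoffs 0, 9, 1, 6, 2 → best response Avenue.
Mutual best responses: (Highway, Tunnel); (Bridge, Backroad); (Tunnel, Avenue).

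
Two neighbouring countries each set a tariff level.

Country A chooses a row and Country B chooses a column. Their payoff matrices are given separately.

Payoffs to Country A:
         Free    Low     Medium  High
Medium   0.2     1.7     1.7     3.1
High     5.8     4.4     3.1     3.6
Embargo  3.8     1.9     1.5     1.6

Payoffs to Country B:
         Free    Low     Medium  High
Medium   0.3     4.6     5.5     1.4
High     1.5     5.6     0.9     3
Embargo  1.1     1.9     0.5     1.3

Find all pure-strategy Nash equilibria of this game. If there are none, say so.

Mark each player's best response to every combination of opponents' strategies; a profile where every player is best-responding is a pure Nash equilibrium.
Country A against Free: payoffs 0.2, 5.8, 3.8 → best response High.
Country A against Low: payoffs 1.7, 4.4, 1.9 → best response High.
Country A against Medium: payoffs 1.7, 3.1, 1.5 → best response High.
Country A against High: payoffs 3.1, 3.6, 1.6 → best response High.
Country B against Medium: payoffs 0.3, 4.6, 5.5, 1.4 → best response Medium.
Country B against High: payoffs 1.5, 5.6, 0.9, 3 → best response Low.
Country B against Embargo: payoffs 1.1, 1.9, 0.5, 1.3 → best response Low.
Mutual best responses: (High, Low).

The unique pure-strategy Nash equilibrium is (High, Low).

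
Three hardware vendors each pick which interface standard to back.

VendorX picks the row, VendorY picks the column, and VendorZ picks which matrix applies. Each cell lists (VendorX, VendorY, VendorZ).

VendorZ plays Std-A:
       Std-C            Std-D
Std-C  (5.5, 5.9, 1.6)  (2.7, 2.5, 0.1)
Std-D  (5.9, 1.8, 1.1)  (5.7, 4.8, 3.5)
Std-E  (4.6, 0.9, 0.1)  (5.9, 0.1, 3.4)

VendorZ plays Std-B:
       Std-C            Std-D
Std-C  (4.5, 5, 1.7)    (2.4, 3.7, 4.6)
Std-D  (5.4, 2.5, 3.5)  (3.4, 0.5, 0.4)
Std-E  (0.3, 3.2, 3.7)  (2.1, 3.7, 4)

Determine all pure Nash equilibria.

(Std-D, Std-C, Std-B)

VendorX against (Std-C, Std-A): payoffs 5.5, 5.9, 4.6 → best response Std-D.
VendorX against (Std-C, Std-B): payoffs 4.5, 5.4, 0.3 → best response Std-D.
VendorX against (Std-D, Std-A): payoffs 2.7, 5.7, 5.9 → best response Std-E.
VendorX against (Std-D, Std-B): payoffs 2.4, 3.4, 2.1 → best response Std-D.
VendorY against (Std-C, Std-A): payoffs 5.9, 2.5 → best response Std-C.
VendorY against (Std-C, Std-B): payoffs 5, 3.7 → best response Std-C.
VendorY against (Std-D, Std-A): payoffs 1.8, 4.8 → best response Std-D.
VendorY against (Std-D, Std-B): payoffs 2.5, 0.5 → best response Std-C.
VendorY against (Std-E, Std-A): payoffs 0.9, 0.1 → best response Std-C.
VendorY against (Std-E, Std-B): payoffs 3.2, 3.7 → best response Std-D.
VendorZ against (Std-C, Std-C): payoffs 1.6, 1.7 → best response Std-B.
VendorZ against (Std-C, Std-D): payoffs 0.1, 4.6 → best response Std-B.
VendorZ against (Std-D, Std-C): payoffs 1.1, 3.5 → best response Std-B.
VendorZ against (Std-D, Std-D): payoffs 3.5, 0.4 → best response Std-A.
VendorZ against (Std-E, Std-C): payoffs 0.1, 3.7 → best response Std-B.
VendorZ against (Std-E, Std-D): payoffs 3.4, 4 → best response Std-B.
Mutual best responses: (Std-D, Std-C, Std-B).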